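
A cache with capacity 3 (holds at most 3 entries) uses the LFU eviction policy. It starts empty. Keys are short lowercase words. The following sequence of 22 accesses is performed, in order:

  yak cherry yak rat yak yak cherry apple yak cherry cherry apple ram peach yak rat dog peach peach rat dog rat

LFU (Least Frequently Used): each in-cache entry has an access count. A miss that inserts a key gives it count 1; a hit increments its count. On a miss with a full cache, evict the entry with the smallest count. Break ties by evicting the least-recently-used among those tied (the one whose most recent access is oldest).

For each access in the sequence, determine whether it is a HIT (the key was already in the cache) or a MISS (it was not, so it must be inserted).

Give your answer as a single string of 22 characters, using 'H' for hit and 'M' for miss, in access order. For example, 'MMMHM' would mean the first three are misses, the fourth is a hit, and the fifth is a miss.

Answer: MMHMHHHMHHHHMMHMMMHMMM

Derivation:
LFU simulation (capacity=3):
  1. access yak: MISS. Cache: [yak(c=1)]
  2. access cherry: MISS. Cache: [yak(c=1) cherry(c=1)]
  3. access yak: HIT, count now 2. Cache: [cherry(c=1) yak(c=2)]
  4. access rat: MISS. Cache: [cherry(c=1) rat(c=1) yak(c=2)]
  5. access yak: HIT, count now 3. Cache: [cherry(c=1) rat(c=1) yak(c=3)]
  6. access yak: HIT, count now 4. Cache: [cherry(c=1) rat(c=1) yak(c=4)]
  7. access cherry: HIT, count now 2. Cache: [rat(c=1) cherry(c=2) yak(c=4)]
  8. access apple: MISS, evict rat(c=1). Cache: [apple(c=1) cherry(c=2) yak(c=4)]
  9. access yak: HIT, count now 5. Cache: [apple(c=1) cherry(c=2) yak(c=5)]
  10. access cherry: HIT, count now 3. Cache: [apple(c=1) cherry(c=3) yak(c=5)]
  11. access cherry: HIT, count now 4. Cache: [apple(c=1) cherry(c=4) yak(c=5)]
  12. access apple: HIT, count now 2. Cache: [apple(c=2) cherry(c=4) yak(c=5)]
  13. access ram: MISS, evict apple(c=2). Cache: [ram(c=1) cherry(c=4) yak(c=5)]
  14. access peach: MISS, evict ram(c=1). Cache: [peach(c=1) cherry(c=4) yak(c=5)]
  15. access yak: HIT, count now 6. Cache: [peach(c=1) cherry(c=4) yak(c=6)]
  16. access rat: MISS, evict peach(c=1). Cache: [rat(c=1) cherry(c=4) yak(c=6)]
  17. access dog: MISS, evict rat(c=1). Cache: [dog(c=1) cherry(c=4) yak(c=6)]
  18. access peach: MISS, evict dog(c=1). Cache: [peach(c=1) cherry(c=4) yak(c=6)]
  19. access peach: HIT, count now 2. Cache: [peach(c=2) cherry(c=4) yak(c=6)]
  20. access rat: MISS, evict peach(c=2). Cache: [rat(c=1) cherry(c=4) yak(c=6)]
  21. access dog: MISS, evict rat(c=1). Cache: [dog(c=1) cherry(c=4) yak(c=6)]
  22. access rat: MISS, evict dog(c=1). Cache: [rat(c=1) cherry(c=4) yak(c=6)]
Total: 10 hits, 12 misses, 9 evictions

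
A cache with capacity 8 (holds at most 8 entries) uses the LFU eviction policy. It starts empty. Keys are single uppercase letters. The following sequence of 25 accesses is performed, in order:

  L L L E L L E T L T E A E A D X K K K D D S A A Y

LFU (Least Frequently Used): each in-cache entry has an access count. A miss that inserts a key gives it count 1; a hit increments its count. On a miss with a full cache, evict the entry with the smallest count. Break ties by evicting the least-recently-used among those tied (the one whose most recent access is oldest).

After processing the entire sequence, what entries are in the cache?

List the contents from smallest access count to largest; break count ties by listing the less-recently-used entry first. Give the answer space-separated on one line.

Answer: S Y T K D E A L

Derivation:
LFU simulation (capacity=8):
  1. access L: MISS. Cache: [L(c=1)]
  2. access L: HIT, count now 2. Cache: [L(c=2)]
  3. access L: HIT, count now 3. Cache: [L(c=3)]
  4. access E: MISS. Cache: [E(c=1) L(c=3)]
  5. access L: HIT, count now 4. Cache: [E(c=1) L(c=4)]
  6. access L: HIT, count now 5. Cache: [E(c=1) L(c=5)]
  7. access E: HIT, count now 2. Cache: [E(c=2) L(c=5)]
  8. access T: MISS. Cache: [T(c=1) E(c=2) L(c=5)]
  9. access L: HIT, count now 6. Cache: [T(c=1) E(c=2) L(c=6)]
  10. access T: HIT, count now 2. Cache: [E(c=2) T(c=2) L(c=6)]
  11. access E: HIT, count now 3. Cache: [T(c=2) E(c=3) L(c=6)]
  12. access A: MISS. Cache: [A(c=1) T(c=2) E(c=3) L(c=6)]
  13. access E: HIT, count now 4. Cache: [A(c=1) T(c=2) E(c=4) L(c=6)]
  14. access A: HIT, count now 2. Cache: [T(c=2) A(c=2) E(c=4) L(c=6)]
  15. access D: MISS. Cache: [D(c=1) T(c=2) A(c=2) E(c=4) L(c=6)]
  16. access X: MISS. Cache: [D(c=1) X(c=1) T(c=2) A(c=2) E(c=4) L(c=6)]
  17. access K: MISS. Cache: [D(c=1) X(c=1) K(c=1) T(c=2) A(c=2) E(c=4) L(c=6)]
  18. access K: HIT, count now 2. Cache: [D(c=1) X(c=1) T(c=2) A(c=2) K(c=2) E(c=4) L(c=6)]
  19. access K: HIT, count now 3. Cache: [D(c=1) X(c=1) T(c=2) A(c=2) K(c=3) E(c=4) L(c=6)]
  20. access D: HIT, count now 2. Cache: [X(c=1) T(c=2) A(c=2) D(c=2) K(c=3) E(c=4) L(c=6)]
  21. access D: HIT, count now 3. Cache: [X(c=1) T(c=2) A(c=2) K(c=3) D(c=3) E(c=4) L(c=6)]
  22. access S: MISS. Cache: [X(c=1) S(c=1) T(c=2) A(c=2) K(c=3) D(c=3) E(c=4) L(c=6)]
  23. access A: HIT, count now 3. Cache: [X(c=1) S(c=1) T(c=2) K(c=3) D(c=3) A(c=3) E(c=4) L(c=6)]
  24. access A: HIT, count now 4. Cache: [X(c=1) S(c=1) T(c=2) K(c=3) D(c=3) E(c=4) A(c=4) L(c=6)]
  25. access Y: MISS, evict X(c=1). Cache: [S(c=1) Y(c=1) T(c=2) K(c=3) D(c=3) E(c=4) A(c=4) L(c=6)]
Total: 16 hits, 9 misses, 1 evictions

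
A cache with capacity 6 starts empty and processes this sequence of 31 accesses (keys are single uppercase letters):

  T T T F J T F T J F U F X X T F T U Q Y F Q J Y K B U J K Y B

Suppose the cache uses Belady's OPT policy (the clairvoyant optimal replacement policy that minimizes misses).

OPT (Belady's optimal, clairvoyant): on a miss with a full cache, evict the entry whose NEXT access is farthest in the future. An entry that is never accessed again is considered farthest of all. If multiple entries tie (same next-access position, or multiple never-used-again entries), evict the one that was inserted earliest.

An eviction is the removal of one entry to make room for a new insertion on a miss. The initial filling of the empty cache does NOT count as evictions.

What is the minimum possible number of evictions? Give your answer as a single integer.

OPT (Belady) simulation (capacity=6):
  1. access T: MISS. Cache: [T]
  2. access T: HIT. Next use of T: step 3. Cache: [T]
  3. access T: HIT. Next use of T: step 6. Cache: [T]
  4. access F: MISS. Cache: [T F]
  5. access J: MISS. Cache: [T F J]
  6. access T: HIT. Next use of T: step 8. Cache: [T F J]
  7. access F: HIT. Next use of F: step 10. Cache: [T F J]
  8. access T: HIT. Next use of T: step 15. Cache: [T F J]
  9. access J: HIT. Next use of J: step 23. Cache: [T F J]
  10. access F: HIT. Next use of F: step 12. Cache: [T F J]
  11. access U: MISS. Cache: [T F J U]
  12. access F: HIT. Next use of F: step 16. Cache: [T F J U]
  13. access X: MISS. Cache: [T F J U X]
  14. access X: HIT. Next use of X: never. Cache: [T F J U X]
  15. access T: HIT. Next use of T: step 17. Cache: [T F J U X]
  16. access F: HIT. Next use of F: step 21. Cache: [T F J U X]
  17. access T: HIT. Next use of T: never. Cache: [T F J U X]
  18. access U: HIT. Next use of U: step 27. Cache: [T F J U X]
  19. access Q: MISS. Cache: [T F J U X Q]
  20. access Y: MISS, evict T (next use: never). Cache: [F J U X Q Y]
  21. access F: HIT. Next use of F: never. Cache: [F J U X Q Y]
  22. access Q: HIT. Next use of Q: never. Cache: [F J U X Q Y]
  23. access J: HIT. Next use of J: step 28. Cache: [F J U X Q Y]
  24. access Y: HIT. Next use of Y: step 30. Cache: [F J U X Q Y]
  25. access K: MISS, evict F (next use: never). Cache: [J U X Q Y K]
  26. access B: MISS, evict X (next use: never). Cache: [J U Q Y K B]
  27. access U: HIT. Next use of U: never. Cache: [J U Q Y K B]
  28. access J: HIT. Next use of J: never. Cache: [J U Q Y K B]
  29. access K: HIT. Next use of K: never. Cache: [J U Q Y K B]
  30. access Y: HIT. Next use of Y: never. Cache: [J U Q Y K B]
  31. access B: HIT. Next use of B: never. Cache: [J U Q Y K B]
Total: 22 hits, 9 misses, 3 evictions

Answer: 3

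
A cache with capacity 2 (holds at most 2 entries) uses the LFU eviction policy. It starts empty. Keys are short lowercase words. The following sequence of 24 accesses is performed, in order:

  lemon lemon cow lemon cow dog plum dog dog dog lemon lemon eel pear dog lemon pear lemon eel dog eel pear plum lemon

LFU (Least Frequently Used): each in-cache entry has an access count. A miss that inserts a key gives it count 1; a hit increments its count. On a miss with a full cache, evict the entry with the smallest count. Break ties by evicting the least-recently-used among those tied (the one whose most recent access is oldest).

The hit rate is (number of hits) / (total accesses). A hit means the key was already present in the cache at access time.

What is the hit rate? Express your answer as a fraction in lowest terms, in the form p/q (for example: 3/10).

Answer: 5/12

Derivation:
LFU simulation (capacity=2):
  1. access lemon: MISS. Cache: [lemon(c=1)]
  2. access lemon: HIT, count now 2. Cache: [lemon(c=2)]
  3. access cow: MISS. Cache: [cow(c=1) lemon(c=2)]
  4. access lemon: HIT, count now 3. Cache: [cow(c=1) lemon(c=3)]
  5. access cow: HIT, count now 2. Cache: [cow(c=2) lemon(c=3)]
  6. access dog: MISS, evict cow(c=2). Cache: [dog(c=1) lemon(c=3)]
  7. access plum: MISS, evict dog(c=1). Cache: [plum(c=1) lemon(c=3)]
  8. access dog: MISS, evict plum(c=1). Cache: [dog(c=1) lemon(c=3)]
  9. access dog: HIT, count now 2. Cache: [dog(c=2) lemon(c=3)]
  10. access dog: HIT, count now 3. Cache: [lemon(c=3) dog(c=3)]
  11. access lemon: HIT, count now 4. Cache: [dog(c=3) lemon(c=4)]
  12. access lemon: HIT, count now 5. Cache: [dog(c=3) lemon(c=5)]
  13. access eel: MISS, evict dog(c=3). Cache: [eel(c=1) lemon(c=5)]
  14. access pear: MISS, evict eel(c=1). Cache: [pear(c=1) lemon(c=5)]
  15. access dog: MISS, evict pear(c=1). Cache: [dog(c=1) lemon(c=5)]
  16. access lemon: HIT, count now 6. Cache: [dog(c=1) lemon(c=6)]
  17. access pear: MISS, evict dog(c=1). Cache: [pear(c=1) lemon(c=6)]
  18. access lemon: HIT, count now 7. Cache: [pear(c=1) lemon(c=7)]
  19. access eel: MISS, evict pear(c=1). Cache: [eel(c=1) lemon(c=7)]
  20. access dog: MISS, evict eel(c=1). Cache: [dog(c=1) lemon(c=7)]
  21. access eel: MISS, evict dog(c=1). Cache: [eel(c=1) lemon(c=7)]
  22. access pear: MISS, evict eel(c=1). Cache: [pear(c=1) lemon(c=7)]
  23. access plum: MISS, evict pear(c=1). Cache: [plum(c=1) lemon(c=7)]
  24. access lemon: HIT, count now 8. Cache: [plum(c=1) lemon(c=8)]
Total: 10 hits, 14 misses, 12 evictions

Hit rate = 10/24 = 5/12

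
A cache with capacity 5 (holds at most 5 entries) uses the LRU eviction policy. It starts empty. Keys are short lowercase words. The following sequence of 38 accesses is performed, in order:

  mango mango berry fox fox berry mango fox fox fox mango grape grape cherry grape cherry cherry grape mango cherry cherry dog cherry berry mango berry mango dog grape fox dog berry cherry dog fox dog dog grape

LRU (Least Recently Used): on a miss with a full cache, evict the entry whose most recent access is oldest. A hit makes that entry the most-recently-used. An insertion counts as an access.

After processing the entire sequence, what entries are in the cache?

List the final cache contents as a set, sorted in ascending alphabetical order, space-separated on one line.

LRU simulation (capacity=5):
  1. access mango: MISS. Cache (LRU->MRU): [mango]
  2. access mango: HIT. Cache (LRU->MRU): [mango]
  3. access berry: MISS. Cache (LRU->MRU): [mango berry]
  4. access fox: MISS. Cache (LRU->MRU): [mango berry fox]
  5. access fox: HIT. Cache (LRU->MRU): [mango berry fox]
  6. access berry: HIT. Cache (LRU->MRU): [mango fox berry]
  7. access mango: HIT. Cache (LRU->MRU): [fox berry mango]
  8. access fox: HIT. Cache (LRU->MRU): [berry mango fox]
  9. access fox: HIT. Cache (LRU->MRU): [berry mango fox]
  10. access fox: HIT. Cache (LRU->MRU): [berry mango fox]
  11. access mango: HIT. Cache (LRU->MRU): [berry fox mango]
  12. access grape: MISS. Cache (LRU->MRU): [berry fox mango grape]
  13. access grape: HIT. Cache (LRU->MRU): [berry fox mango grape]
  14. access cherry: MISS. Cache (LRU->MRU): [berry fox mango grape cherry]
  15. access grape: HIT. Cache (LRU->MRU): [berry fox mango cherry grape]
  16. access cherry: HIT. Cache (LRU->MRU): [berry fox mango grape cherry]
  17. access cherry: HIT. Cache (LRU->MRU): [berry fox mango grape cherry]
  18. access grape: HIT. Cache (LRU->MRU): [berry fox mango cherry grape]
  19. access mango: HIT. Cache (LRU->MRU): [berry fox cherry grape mango]
  20. access cherry: HIT. Cache (LRU->MRU): [berry fox grape mango cherry]
  21. access cherry: HIT. Cache (LRU->MRU): [berry fox grape mango cherry]
  22. access dog: MISS, evict berry. Cache (LRU->MRU): [fox grape mango cherry dog]
  23. access cherry: HIT. Cache (LRU->MRU): [fox grape mango dog cherry]
  24. access berry: MISS, evict fox. Cache (LRU->MRU): [grape mango dog cherry berry]
  25. access mango: HIT. Cache (LRU->MRU): [grape dog cherry berry mango]
  26. access berry: HIT. Cache (LRU->MRU): [grape dog cherry mango berry]
  27. access mango: HIT. Cache (LRU->MRU): [grape dog cherry berry mango]
  28. access dog: HIT. Cache (LRU->MRU): [grape cherry berry mango dog]
  29. access grape: HIT. Cache (LRU->MRU): [cherry berry mango dog grape]
  30. access fox: MISS, evict cherry. Cache (LRU->MRU): [berry mango dog grape fox]
  31. access dog: HIT. Cache (LRU->MRU): [berry mango grape fox dog]
  32. access berry: HIT. Cache (LRU->MRU): [mango grape fox dog berry]
  33. access cherry: MISS, evict mango. Cache (LRU->MRU): [grape fox dog berry cherry]
  34. access dog: HIT. Cache (LRU->MRU): [grape fox berry cherry dog]
  35. access fox: HIT. Cache (LRU->MRU): [grape berry cherry dog fox]
  36. access dog: HIT. Cache (LRU->MRU): [grape berry cherry fox dog]
  37. access dog: HIT. Cache (LRU->MRU): [grape berry cherry fox dog]
  38. access grape: HIT. Cache (LRU->MRU): [berry cherry fox dog grape]
Total: 29 hits, 9 misses, 4 evictions

Answer: berry cherry dog fox grape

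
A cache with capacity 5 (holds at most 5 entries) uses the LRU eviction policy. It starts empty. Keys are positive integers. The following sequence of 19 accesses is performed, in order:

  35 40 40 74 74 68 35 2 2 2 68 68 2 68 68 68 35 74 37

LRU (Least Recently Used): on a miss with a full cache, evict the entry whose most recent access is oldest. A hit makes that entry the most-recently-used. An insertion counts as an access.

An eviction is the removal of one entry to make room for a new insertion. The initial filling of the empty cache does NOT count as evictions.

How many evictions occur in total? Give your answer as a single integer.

Answer: 1

Derivation:
LRU simulation (capacity=5):
  1. access 35: MISS. Cache (LRU->MRU): [35]
  2. access 40: MISS. Cache (LRU->MRU): [35 40]
  3. access 40: HIT. Cache (LRU->MRU): [35 40]
  4. access 74: MISS. Cache (LRU->MRU): [35 40 74]
  5. access 74: HIT. Cache (LRU->MRU): [35 40 74]
  6. access 68: MISS. Cache (LRU->MRU): [35 40 74 68]
  7. access 35: HIT. Cache (LRU->MRU): [40 74 68 35]
  8. access 2: MISS. Cache (LRU->MRU): [40 74 68 35 2]
  9. access 2: HIT. Cache (LRU->MRU): [40 74 68 35 2]
  10. access 2: HIT. Cache (LRU->MRU): [40 74 68 35 2]
  11. access 68: HIT. Cache (LRU->MRU): [40 74 35 2 68]
  12. access 68: HIT. Cache (LRU->MRU): [40 74 35 2 68]
  13. access 2: HIT. Cache (LRU->MRU): [40 74 35 68 2]
  14. access 68: HIT. Cache (LRU->MRU): [40 74 35 2 68]
  15. access 68: HIT. Cache (LRU->MRU): [40 74 35 2 68]
  16. access 68: HIT. Cache (LRU->MRU): [40 74 35 2 68]
  17. access 35: HIT. Cache (LRU->MRU): [40 74 2 68 35]
  18. access 74: HIT. Cache (LRU->MRU): [40 2 68 35 74]
  19. access 37: MISS, evict 40. Cache (LRU->MRU): [2 68 35 74 37]
Total: 13 hits, 6 misses, 1 evictions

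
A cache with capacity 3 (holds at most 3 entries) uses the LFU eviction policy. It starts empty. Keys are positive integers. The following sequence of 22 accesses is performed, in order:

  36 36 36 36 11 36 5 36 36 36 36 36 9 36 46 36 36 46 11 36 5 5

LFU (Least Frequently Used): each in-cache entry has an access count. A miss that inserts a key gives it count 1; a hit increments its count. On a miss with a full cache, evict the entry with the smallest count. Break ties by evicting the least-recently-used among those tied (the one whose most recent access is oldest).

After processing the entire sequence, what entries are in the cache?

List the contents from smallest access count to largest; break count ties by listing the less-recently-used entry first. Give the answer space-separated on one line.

LFU simulation (capacity=3):
  1. access 36: MISS. Cache: [36(c=1)]
  2. access 36: HIT, count now 2. Cache: [36(c=2)]
  3. access 36: HIT, count now 3. Cache: [36(c=3)]
  4. access 36: HIT, count now 4. Cache: [36(c=4)]
  5. access 11: MISS. Cache: [11(c=1) 36(c=4)]
  6. access 36: HIT, count now 5. Cache: [11(c=1) 36(c=5)]
  7. access 5: MISS. Cache: [11(c=1) 5(c=1) 36(c=5)]
  8. access 36: HIT, count now 6. Cache: [11(c=1) 5(c=1) 36(c=6)]
  9. access 36: HIT, count now 7. Cache: [11(c=1) 5(c=1) 36(c=7)]
  10. access 36: HIT, count now 8. Cache: [11(c=1) 5(c=1) 36(c=8)]
  11. access 36: HIT, count now 9. Cache: [11(c=1) 5(c=1) 36(c=9)]
  12. access 36: HIT, count now 10. Cache: [11(c=1) 5(c=1) 36(c=10)]
  13. access 9: MISS, evict 11(c=1). Cache: [5(c=1) 9(c=1) 36(c=10)]
  14. access 36: HIT, count now 11. Cache: [5(c=1) 9(c=1) 36(c=11)]
  15. access 46: MISS, evict 5(c=1). Cache: [9(c=1) 46(c=1) 36(c=11)]
  16. access 36: HIT, count now 12. Cache: [9(c=1) 46(c=1) 36(c=12)]
  17. access 36: HIT, count now 13. Cache: [9(c=1) 46(c=1) 36(c=13)]
  18. access 46: HIT, count now 2. Cache: [9(c=1) 46(c=2) 36(c=13)]
  19. access 11: MISS, evict 9(c=1). Cache: [11(c=1) 46(c=2) 36(c=13)]
  20. access 36: HIT, count now 14. Cache: [11(c=1) 46(c=2) 36(c=14)]
  21. access 5: MISS, evict 11(c=1). Cache: [5(c=1) 46(c=2) 36(c=14)]
  22. access 5: HIT, count now 2. Cache: [46(c=2) 5(c=2) 36(c=14)]
Total: 15 hits, 7 misses, 4 evictions

Answer: 46 5 36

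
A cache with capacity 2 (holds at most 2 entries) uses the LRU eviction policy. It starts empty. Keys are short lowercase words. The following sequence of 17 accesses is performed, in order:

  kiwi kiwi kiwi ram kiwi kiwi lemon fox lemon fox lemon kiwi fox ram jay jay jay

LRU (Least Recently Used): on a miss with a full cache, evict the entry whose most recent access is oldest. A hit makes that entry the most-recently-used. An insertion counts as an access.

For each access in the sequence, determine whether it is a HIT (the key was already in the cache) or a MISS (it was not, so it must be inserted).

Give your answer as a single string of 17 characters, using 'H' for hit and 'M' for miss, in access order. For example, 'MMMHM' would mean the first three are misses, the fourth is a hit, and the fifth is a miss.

LRU simulation (capacity=2):
  1. access kiwi: MISS. Cache (LRU->MRU): [kiwi]
  2. access kiwi: HIT. Cache (LRU->MRU): [kiwi]
  3. access kiwi: HIT. Cache (LRU->MRU): [kiwi]
  4. access ram: MISS. Cache (LRU->MRU): [kiwi ram]
  5. access kiwi: HIT. Cache (LRU->MRU): [ram kiwi]
  6. access kiwi: HIT. Cache (LRU->MRU): [ram kiwi]
  7. access lemon: MISS, evict ram. Cache (LRU->MRU): [kiwi lemon]
  8. access fox: MISS, evict kiwi. Cache (LRU->MRU): [lemon fox]
  9. access lemon: HIT. Cache (LRU->MRU): [fox lemon]
  10. access fox: HIT. Cache (LRU->MRU): [lemon fox]
  11. access lemon: HIT. Cache (LRU->MRU): [fox lemon]
  12. access kiwi: MISS, evict fox. Cache (LRU->MRU): [lemon kiwi]
  13. access fox: MISS, evict lemon. Cache (LRU->MRU): [kiwi fox]
  14. access ram: MISS, evict kiwi. Cache (LRU->MRU): [fox ram]
  15. access jay: MISS, evict fox. Cache (LRU->MRU): [ram jay]
  16. access jay: HIT. Cache (LRU->MRU): [ram jay]
  17. access jay: HIT. Cache (LRU->MRU): [ram jay]
Total: 9 hits, 8 misses, 6 evictions

Answer: MHHMHHMMHHHMMMMHH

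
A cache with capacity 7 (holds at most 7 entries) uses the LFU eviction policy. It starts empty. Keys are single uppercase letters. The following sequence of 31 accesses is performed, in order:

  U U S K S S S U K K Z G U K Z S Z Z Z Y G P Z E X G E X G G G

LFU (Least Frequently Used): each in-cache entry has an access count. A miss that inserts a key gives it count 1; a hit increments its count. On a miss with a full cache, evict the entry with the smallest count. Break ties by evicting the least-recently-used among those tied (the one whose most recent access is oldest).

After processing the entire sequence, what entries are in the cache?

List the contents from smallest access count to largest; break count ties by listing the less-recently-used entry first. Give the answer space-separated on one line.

LFU simulation (capacity=7):
  1. access U: MISS. Cache: [U(c=1)]
  2. access U: HIT, count now 2. Cache: [U(c=2)]
  3. access S: MISS. Cache: [S(c=1) U(c=2)]
  4. access K: MISS. Cache: [S(c=1) K(c=1) U(c=2)]
  5. access S: HIT, count now 2. Cache: [K(c=1) U(c=2) S(c=2)]
  6. access S: HIT, count now 3. Cache: [K(c=1) U(c=2) S(c=3)]
  7. access S: HIT, count now 4. Cache: [K(c=1) U(c=2) S(c=4)]
  8. access U: HIT, count now 3. Cache: [K(c=1) U(c=3) S(c=4)]
  9. access K: HIT, count now 2. Cache: [K(c=2) U(c=3) S(c=4)]
  10. access K: HIT, count now 3. Cache: [U(c=3) K(c=3) S(c=4)]
  11. access Z: MISS. Cache: [Z(c=1) U(c=3) K(c=3) S(c=4)]
  12. access G: MISS. Cache: [Z(c=1) G(c=1) U(c=3) K(c=3) S(c=4)]
  13. access U: HIT, count now 4. Cache: [Z(c=1) G(c=1) K(c=3) S(c=4) U(c=4)]
  14. access K: HIT, count now 4. Cache: [Z(c=1) G(c=1) S(c=4) U(c=4) K(c=4)]
  15. access Z: HIT, count now 2. Cache: [G(c=1) Z(c=2) S(c=4) U(c=4) K(c=4)]
  16. access S: HIT, count now 5. Cache: [G(c=1) Z(c=2) U(c=4) K(c=4) S(c=5)]
  17. access Z: HIT, count now 3. Cache: [G(c=1) Z(c=3) U(c=4) K(c=4) S(c=5)]
  18. access Z: HIT, count now 4. Cache: [G(c=1) U(c=4) K(c=4) Z(c=4) S(c=5)]
  19. access Z: HIT, count now 5. Cache: [G(c=1) U(c=4) K(c=4) S(c=5) Z(c=5)]
  20. access Y: MISS. Cache: [G(c=1) Y(c=1) U(c=4) K(c=4) S(c=5) Z(c=5)]
  21. access G: HIT, count now 2. Cache: [Y(c=1) G(c=2) U(c=4) K(c=4) S(c=5) Z(c=5)]
  22. access P: MISS. Cache: [Y(c=1) P(c=1) G(c=2) U(c=4) K(c=4) S(c=5) Z(c=5)]
  23. access Z: HIT, count now 6. Cache: [Y(c=1) P(c=1) G(c=2) U(c=4) K(c=4) S(c=5) Z(c=6)]
  24. access E: MISS, evict Y(c=1). Cache: [P(c=1) E(c=1) G(c=2) U(c=4) K(c=4) S(c=5) Z(c=6)]
  25. access X: MISS, evict P(c=1). Cache: [E(c=1) X(c=1) G(c=2) U(c=4) K(c=4) S(c=5) Z(c=6)]
  26. access G: HIT, count now 3. Cache: [E(c=1) X(c=1) G(c=3) U(c=4) K(c=4) S(c=5) Z(c=6)]
  27. access E: HIT, count now 2. Cache: [X(c=1) E(c=2) G(c=3) U(c=4) K(c=4) S(c=5) Z(c=6)]
  28. access X: HIT, count now 2. Cache: [E(c=2) X(c=2) G(c=3) U(c=4) K(c=4) S(c=5) Z(c=6)]
  29. access G: HIT, count now 4. Cache: [E(c=2) X(c=2) U(c=4) K(c=4) G(c=4) S(c=5) Z(c=6)]
  30. access G: HIT, count now 5. Cache: [E(c=2) X(c=2) U(c=4) K(c=4) S(c=5) G(c=5) Z(c=6)]
  31. access G: HIT, count now 6. Cache: [E(c=2) X(c=2) U(c=4) K(c=4) S(c=5) Z(c=6) G(c=6)]
Total: 22 hits, 9 misses, 2 evictions

Answer: E X U K S Z G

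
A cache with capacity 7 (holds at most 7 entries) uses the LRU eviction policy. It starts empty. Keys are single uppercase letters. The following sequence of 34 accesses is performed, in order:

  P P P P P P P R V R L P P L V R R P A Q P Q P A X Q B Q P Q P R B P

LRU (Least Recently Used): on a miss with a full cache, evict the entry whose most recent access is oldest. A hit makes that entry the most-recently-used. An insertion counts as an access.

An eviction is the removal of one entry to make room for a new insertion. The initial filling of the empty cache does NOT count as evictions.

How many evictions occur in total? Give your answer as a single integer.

Answer: 1

Derivation:
LRU simulation (capacity=7):
  1. access P: MISS. Cache (LRU->MRU): [P]
  2. access P: HIT. Cache (LRU->MRU): [P]
  3. access P: HIT. Cache (LRU->MRU): [P]
  4. access P: HIT. Cache (LRU->MRU): [P]
  5. access P: HIT. Cache (LRU->MRU): [P]
  6. access P: HIT. Cache (LRU->MRU): [P]
  7. access P: HIT. Cache (LRU->MRU): [P]
  8. access R: MISS. Cache (LRU->MRU): [P R]
  9. access V: MISS. Cache (LRU->MRU): [P R V]
  10. access R: HIT. Cache (LRU->MRU): [P V R]
  11. access L: MISS. Cache (LRU->MRU): [P V R L]
  12. access P: HIT. Cache (LRU->MRU): [V R L P]
  13. access P: HIT. Cache (LRU->MRU): [V R L P]
  14. access L: HIT. Cache (LRU->MRU): [V R P L]
  15. access V: HIT. Cache (LRU->MRU): [R P L V]
  16. access R: HIT. Cache (LRU->MRU): [P L V R]
  17. access R: HIT. Cache (LRU->MRU): [P L V R]
  18. access P: HIT. Cache (LRU->MRU): [L V R P]
  19. access A: MISS. Cache (LRU->MRU): [L V R P A]
  20. access Q: MISS. Cache (LRU->MRU): [L V R P A Q]
  21. access P: HIT. Cache (LRU->MRU): [L V R A Q P]
  22. access Q: HIT. Cache (LRU->MRU): [L V R A P Q]
  23. access P: HIT. Cache (LRU->MRU): [L V R A Q P]
  24. access A: HIT. Cache (LRU->MRU): [L V R Q P A]
  25. access X: MISS. Cache (LRU->MRU): [L V R Q P A X]
  26. access Q: HIT. Cache (LRU->MRU): [L V R P A X Q]
  27. access B: MISS, evict L. Cache (LRU->MRU): [V R P A X Q B]
  28. access Q: HIT. Cache (LRU->MRU): [V R P A X B Q]
  29. access P: HIT. Cache (LRU->MRU): [V R A X B Q P]
  30. access Q: HIT. Cache (LRU->MRU): [V R A X B P Q]
  31. access P: HIT. Cache (LRU->MRU): [V R A X B Q P]
  32. access R: HIT. Cache (LRU->MRU): [V A X B Q P R]
  33. access B: HIT. Cache (LRU->MRU): [V A X Q P R B]
  34. access P: HIT. Cache (LRU->MRU): [V A X Q R B P]
Total: 26 hits, 8 misses, 1 evictions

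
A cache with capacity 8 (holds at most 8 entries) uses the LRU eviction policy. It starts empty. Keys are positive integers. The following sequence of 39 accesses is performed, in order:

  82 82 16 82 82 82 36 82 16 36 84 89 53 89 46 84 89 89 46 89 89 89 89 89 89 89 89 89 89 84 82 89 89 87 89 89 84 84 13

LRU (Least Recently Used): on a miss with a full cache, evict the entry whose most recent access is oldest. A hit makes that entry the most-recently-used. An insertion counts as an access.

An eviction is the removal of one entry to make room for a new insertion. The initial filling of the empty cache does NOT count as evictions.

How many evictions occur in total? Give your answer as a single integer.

Answer: 1

Derivation:
LRU simulation (capacity=8):
  1. access 82: MISS. Cache (LRU->MRU): [82]
  2. access 82: HIT. Cache (LRU->MRU): [82]
  3. access 16: MISS. Cache (LRU->MRU): [82 16]
  4. access 82: HIT. Cache (LRU->MRU): [16 82]
  5. access 82: HIT. Cache (LRU->MRU): [16 82]
  6. access 82: HIT. Cache (LRU->MRU): [16 82]
  7. access 36: MISS. Cache (LRU->MRU): [16 82 36]
  8. access 82: HIT. Cache (LRU->MRU): [16 36 82]
  9. access 16: HIT. Cache (LRU->MRU): [36 82 16]
  10. access 36: HIT. Cache (LRU->MRU): [82 16 36]
  11. access 84: MISS. Cache (LRU->MRU): [82 16 36 84]
  12. access 89: MISS. Cache (LRU->MRU): [82 16 36 84 89]
  13. access 53: MISS. Cache (LRU->MRU): [82 16 36 84 89 53]
  14. access 89: HIT. Cache (LRU->MRU): [82 16 36 84 53 89]
  15. access 46: MISS. Cache (LRU->MRU): [82 16 36 84 53 89 46]
  16. access 84: HIT. Cache (LRU->MRU): [82 16 36 53 89 46 84]
  17. access 89: HIT. Cache (LRU->MRU): [82 16 36 53 46 84 89]
  18. access 89: HIT. Cache (LRU->MRU): [82 16 36 53 46 84 89]
  19. access 46: HIT. Cache (LRU->MRU): [82 16 36 53 84 89 46]
  20. access 89: HIT. Cache (LRU->MRU): [82 16 36 53 84 46 89]
  21. access 89: HIT. Cache (LRU->MRU): [82 16 36 53 84 46 89]
  22. access 89: HIT. Cache (LRU->MRU): [82 16 36 53 84 46 89]
  23. access 89: HIT. Cache (LRU->MRU): [82 16 36 53 84 46 89]
  24. access 89: HIT. Cache (LRU->MRU): [82 16 36 53 84 46 89]
  25. access 89: HIT. Cache (LRU->MRU): [82 16 36 53 84 46 89]
  26. access 89: HIT. Cache (LRU->MRU): [82 16 36 53 84 46 89]
  27. access 89: HIT. Cache (LRU->MRU): [82 16 36 53 84 46 89]
  28. access 89: HIT. Cache (LRU->MRU): [82 16 36 53 84 46 89]
  29. access 89: HIT. Cache (LRU->MRU): [82 16 36 53 84 46 89]
  30. access 84: HIT. Cache (LRU->MRU): [82 16 36 53 46 89 84]
  31. access 82: HIT. Cache (LRU->MRU): [16 36 53 46 89 84 82]
  32. access 89: HIT. Cache (LRU->MRU): [16 36 53 46 84 82 89]
  33. access 89: HIT. Cache (LRU->MRU): [16 36 53 46 84 82 89]
  34. access 87: MISS. Cache (LRU->MRU): [16 36 53 46 84 82 89 87]
  35. access 89: HIT. Cache (LRU->MRU): [16 36 53 46 84 82 87 89]
  36. access 89: HIT. Cache (LRU->MRU): [16 36 53 46 84 82 87 89]
  37. access 84: HIT. Cache (LRU->MRU): [16 36 53 46 82 87 89 84]
  38. access 84: HIT. Cache (LRU->MRU): [16 36 53 46 82 87 89 84]
  39. access 13: MISS, evict 16. Cache (LRU->MRU): [36 53 46 82 87 89 84 13]
Total: 30 hits, 9 misses, 1 evictions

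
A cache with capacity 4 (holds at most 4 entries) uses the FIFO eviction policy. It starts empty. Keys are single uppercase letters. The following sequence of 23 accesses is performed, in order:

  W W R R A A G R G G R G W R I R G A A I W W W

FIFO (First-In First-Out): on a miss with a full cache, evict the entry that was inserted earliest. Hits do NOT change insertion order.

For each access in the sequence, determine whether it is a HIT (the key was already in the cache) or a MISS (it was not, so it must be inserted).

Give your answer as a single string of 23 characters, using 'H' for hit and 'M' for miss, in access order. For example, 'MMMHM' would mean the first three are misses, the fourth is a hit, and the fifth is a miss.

Answer: MHMHMHMHHHHHHHMHHHHHMHH

Derivation:
FIFO simulation (capacity=4):
  1. access W: MISS. Cache (old->new): [W]
  2. access W: HIT. Cache (old->new): [W]
  3. access R: MISS. Cache (old->new): [W R]
  4. access R: HIT. Cache (old->new): [W R]
  5. access A: MISS. Cache (old->new): [W R A]
  6. access A: HIT. Cache (old->new): [W R A]
  7. access G: MISS. Cache (old->new): [W R A G]
  8. access R: HIT. Cache (old->new): [W R A G]
  9. access G: HIT. Cache (old->new): [W R A G]
  10. access G: HIT. Cache (old->new): [W R A G]
  11. access R: HIT. Cache (old->new): [W R A G]
  12. access G: HIT. Cache (old->new): [W R A G]
  13. access W: HIT. Cache (old->new): [W R A G]
  14. access R: HIT. Cache (old->new): [W R A G]
  15. access I: MISS, evict W. Cache (old->new): [R A G I]
  16. access R: HIT. Cache (old->new): [R A G I]
  17. access G: HIT. Cache (old->new): [R A G I]
  18. access A: HIT. Cache (old->new): [R A G I]
  19. access A: HIT. Cache (old->new): [R A G I]
  20. access I: HIT. Cache (old->new): [R A G I]
  21. access W: MISS, evict R. Cache (old->new): [A G I W]
  22. access W: HIT. Cache (old->new): [A G I W]
  23. access W: HIT. Cache (old->new): [A G I W]
Total: 17 hits, 6 misses, 2 evictions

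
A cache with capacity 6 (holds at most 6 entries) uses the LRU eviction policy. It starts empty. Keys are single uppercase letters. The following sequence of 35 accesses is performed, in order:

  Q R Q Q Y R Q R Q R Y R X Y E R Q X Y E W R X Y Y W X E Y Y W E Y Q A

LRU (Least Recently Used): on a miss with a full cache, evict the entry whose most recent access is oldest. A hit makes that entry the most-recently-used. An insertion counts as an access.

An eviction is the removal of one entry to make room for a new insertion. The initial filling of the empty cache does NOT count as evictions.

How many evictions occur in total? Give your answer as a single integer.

LRU simulation (capacity=6):
  1. access Q: MISS. Cache (LRU->MRU): [Q]
  2. access R: MISS. Cache (LRU->MRU): [Q R]
  3. access Q: HIT. Cache (LRU->MRU): [R Q]
  4. access Q: HIT. Cache (LRU->MRU): [R Q]
  5. access Y: MISS. Cache (LRU->MRU): [R Q Y]
  6. access R: HIT. Cache (LRU->MRU): [Q Y R]
  7. access Q: HIT. Cache (LRU->MRU): [Y R Q]
  8. access R: HIT. Cache (LRU->MRU): [Y Q R]
  9. access Q: HIT. Cache (LRU->MRU): [Y R Q]
  10. access R: HIT. Cache (LRU->MRU): [Y Q R]
  11. access Y: HIT. Cache (LRU->MRU): [Q R Y]
  12. access R: HIT. Cache (LRU->MRU): [Q Y R]
  13. access X: MISS. Cache (LRU->MRU): [Q Y R X]
  14. access Y: HIT. Cache (LRU->MRU): [Q R X Y]
  15. access E: MISS. Cache (LRU->MRU): [Q R X Y E]
  16. access R: HIT. Cache (LRU->MRU): [Q X Y E R]
  17. access Q: HIT. Cache (LRU->MRU): [X Y E R Q]
  18. access X: HIT. Cache (LRU->MRU): [Y E R Q X]
  19. access Y: HIT. Cache (LRU->MRU): [E R Q X Y]
  20. access E: HIT. Cache (LRU->MRU): [R Q X Y E]
  21. access W: MISS. Cache (LRU->MRU): [R Q X Y E W]
  22. access R: HIT. Cache (LRU->MRU): [Q X Y E W R]
  23. access X: HIT. Cache (LRU->MRU): [Q Y E W R X]
  24. access Y: HIT. Cache (LRU->MRU): [Q E W R X Y]
  25. access Y: HIT. Cache (LRU->MRU): [Q E W R X Y]
  26. access W: HIT. Cache (LRU->MRU): [Q E R X Y W]
  27. access X: HIT. Cache (LRU->MRU): [Q E R Y W X]
  28. access E: HIT. Cache (LRU->MRU): [Q R Y W X E]
  29. access Y: HIT. Cache (LRU->MRU): [Q R W X E Y]
  30. access Y: HIT. Cache (LRU->MRU): [Q R W X E Y]
  31. access W: HIT. Cache (LRU->MRU): [Q R X E Y W]
  32. access E: HIT. Cache (LRU->MRU): [Q R X Y W E]
  33. access Y: HIT. Cache (LRU->MRU): [Q R X W E Y]
  34. access Q: HIT. Cache (LRU->MRU): [R X W E Y Q]
  35. access A: MISS, evict R. Cache (LRU->MRU): [X W E Y Q A]
Total: 28 hits, 7 misses, 1 evictions

Answer: 1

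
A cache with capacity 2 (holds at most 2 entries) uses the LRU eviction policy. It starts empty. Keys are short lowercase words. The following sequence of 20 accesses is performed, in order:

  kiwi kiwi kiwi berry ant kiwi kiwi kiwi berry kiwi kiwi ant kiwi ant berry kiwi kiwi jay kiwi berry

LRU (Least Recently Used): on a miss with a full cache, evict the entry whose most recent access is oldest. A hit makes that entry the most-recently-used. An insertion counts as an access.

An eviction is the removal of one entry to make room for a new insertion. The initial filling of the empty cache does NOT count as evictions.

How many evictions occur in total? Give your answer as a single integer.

Answer: 8

Derivation:
LRU simulation (capacity=2):
  1. access kiwi: MISS. Cache (LRU->MRU): [kiwi]
  2. access kiwi: HIT. Cache (LRU->MRU): [kiwi]
  3. access kiwi: HIT. Cache (LRU->MRU): [kiwi]
  4. access berry: MISS. Cache (LRU->MRU): [kiwi berry]
  5. access ant: MISS, evict kiwi. Cache (LRU->MRU): [berry ant]
  6. access kiwi: MISS, evict berry. Cache (LRU->MRU): [ant kiwi]
  7. access kiwi: HIT. Cache (LRU->MRU): [ant kiwi]
  8. access kiwi: HIT. Cache (LRU->MRU): [ant kiwi]
  9. access berry: MISS, evict ant. Cache (LRU->MRU): [kiwi berry]
  10. access kiwi: HIT. Cache (LRU->MRU): [berry kiwi]
  11. access kiwi: HIT. Cache (LRU->MRU): [berry kiwi]
  12. access ant: MISS, evict berry. Cache (LRU->MRU): [kiwi ant]
  13. access kiwi: HIT. Cache (LRU->MRU): [ant kiwi]
  14. access ant: HIT. Cache (LRU->MRU): [kiwi ant]
  15. access berry: MISS, evict kiwi. Cache (LRU->MRU): [ant berry]
  16. access kiwi: MISS, evict ant. Cache (LRU->MRU): [berry kiwi]
  17. access kiwi: HIT. Cache (LRU->MRU): [berry kiwi]
  18. access jay: MISS, evict berry. Cache (LRU->MRU): [kiwi jay]
  19. access kiwi: HIT. Cache (LRU->MRU): [jay kiwi]
  20. access berry: MISS, evict jay. Cache (LRU->MRU): [kiwi berry]
Total: 10 hits, 10 misses, 8 evictions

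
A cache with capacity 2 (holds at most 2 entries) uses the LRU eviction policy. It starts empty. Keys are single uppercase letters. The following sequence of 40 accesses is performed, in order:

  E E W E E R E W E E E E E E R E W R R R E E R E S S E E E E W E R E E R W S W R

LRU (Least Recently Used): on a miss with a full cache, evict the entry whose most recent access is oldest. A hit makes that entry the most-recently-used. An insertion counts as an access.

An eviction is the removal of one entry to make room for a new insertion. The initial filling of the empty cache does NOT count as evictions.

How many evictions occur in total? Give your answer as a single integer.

Answer: 12

Derivation:
LRU simulation (capacity=2):
  1. access E: MISS. Cache (LRU->MRU): [E]
  2. access E: HIT. Cache (LRU->MRU): [E]
  3. access W: MISS. Cache (LRU->MRU): [E W]
  4. access E: HIT. Cache (LRU->MRU): [W E]
  5. access E: HIT. Cache (LRU->MRU): [W E]
  6. access R: MISS, evict W. Cache (LRU->MRU): [E R]
  7. access E: HIT. Cache (LRU->MRU): [R E]
  8. access W: MISS, evict R. Cache (LRU->MRU): [E W]
  9. access E: HIT. Cache (LRU->MRU): [W E]
  10. access E: HIT. Cache (LRU->MRU): [W E]
  11. access E: HIT. Cache (LRU->MRU): [W E]
  12. access E: HIT. Cache (LRU->MRU): [W E]
  13. access E: HIT. Cache (LRU->MRU): [W E]
  14. access E: HIT. Cache (LRU->MRU): [W E]
  15. access R: MISS, evict W. Cache (LRU->MRU): [E R]
  16. access E: HIT. Cache (LRU->MRU): [R E]
  17. access W: MISS, evict R. Cache (LRU->MRU): [E W]
  18. access R: MISS, evict E. Cache (LRU->MRU): [W R]
  19. access R: HIT. Cache (LRU->MRU): [W R]
  20. access R: HIT. Cache (LRU->MRU): [W R]
  21. access E: MISS, evict W. Cache (LRU->MRU): [R E]
  22. access E: HIT. Cache (LRU->MRU): [R E]
  23. access R: HIT. Cache (LRU->MRU): [E R]
  24. access E: HIT. Cache (LRU->MRU): [R E]
  25. access S: MISS, evict R. Cache (LRU->MRU): [E S]
  26. access S: HIT. Cache (LRU->MRU): [E S]
  27. access E: HIT. Cache (LRU->MRU): [S E]
  28. access E: HIT. Cache (LRU->MRU): [S E]
  29. access E: HIT. Cache (LRU->MRU): [S E]
  30. access E: HIT. Cache (LRU->MRU): [S E]
  31. access W: MISS, evict S. Cache (LRU->MRU): [E W]
  32. access E: HIT. Cache (LRU->MRU): [W E]
  33. access R: MISS, evict W. Cache (LRU->MRU): [E R]
  34. access E: HIT. Cache (LRU->MRU): [R E]
  35. access E: HIT. Cache (LRU->MRU): [R E]
  36. access R: HIT. Cache (LRU->MRU): [E R]
  37. access W: MISS, evict E. Cache (LRU->MRU): [R W]
  38. access S: MISS, evict R. Cache (LRU->MRU): [W S]
  39. access W: HIT. Cache (LRU->MRU): [S W]
  40. access R: MISS, evict S. Cache (LRU->MRU): [W R]
Total: 26 hits, 14 misses, 12 evictions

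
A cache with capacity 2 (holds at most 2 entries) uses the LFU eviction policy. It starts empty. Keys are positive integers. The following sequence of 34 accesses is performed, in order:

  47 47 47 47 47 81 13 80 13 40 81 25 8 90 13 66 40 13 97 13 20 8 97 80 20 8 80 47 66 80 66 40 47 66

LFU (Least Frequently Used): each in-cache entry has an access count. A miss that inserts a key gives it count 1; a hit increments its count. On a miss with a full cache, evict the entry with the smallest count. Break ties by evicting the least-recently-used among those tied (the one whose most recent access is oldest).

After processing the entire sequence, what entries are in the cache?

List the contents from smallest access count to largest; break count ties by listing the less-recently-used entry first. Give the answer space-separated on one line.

Answer: 66 47

Derivation:
LFU simulation (capacity=2):
  1. access 47: MISS. Cache: [47(c=1)]
  2. access 47: HIT, count now 2. Cache: [47(c=2)]
  3. access 47: HIT, count now 3. Cache: [47(c=3)]
  4. access 47: HIT, count now 4. Cache: [47(c=4)]
  5. access 47: HIT, count now 5. Cache: [47(c=5)]
  6. access 81: MISS. Cache: [81(c=1) 47(c=5)]
  7. access 13: MISS, evict 81(c=1). Cache: [13(c=1) 47(c=5)]
  8. access 80: MISS, evict 13(c=1). Cache: [80(c=1) 47(c=5)]
  9. access 13: MISS, evict 80(c=1). Cache: [13(c=1) 47(c=5)]
  10. access 40: MISS, evict 13(c=1). Cache: [40(c=1) 47(c=5)]
  11. access 81: MISS, evict 40(c=1). Cache: [81(c=1) 47(c=5)]
  12. access 25: MISS, evict 81(c=1). Cache: [25(c=1) 47(c=5)]
  13. access 8: MISS, evict 25(c=1). Cache: [8(c=1) 47(c=5)]
  14. access 90: MISS, evict 8(c=1). Cache: [90(c=1) 47(c=5)]
  15. access 13: MISS, evict 90(c=1). Cache: [13(c=1) 47(c=5)]
  16. access 66: MISS, evict 13(c=1). Cache: [66(c=1) 47(c=5)]
  17. access 40: MISS, evict 66(c=1). Cache: [40(c=1) 47(c=5)]
  18. access 13: MISS, evict 40(c=1). Cache: [13(c=1) 47(c=5)]
  19. access 97: MISS, evict 13(c=1). Cache: [97(c=1) 47(c=5)]
  20. access 13: MISS, evict 97(c=1). Cache: [13(c=1) 47(c=5)]
  21. access 20: MISS, evict 13(c=1). Cache: [20(c=1) 47(c=5)]
  22. access 8: MISS, evict 20(c=1). Cache: [8(c=1) 47(c=5)]
  23. access 97: MISS, evict 8(c=1). Cache: [97(c=1) 47(c=5)]
  24. access 80: MISS, evict 97(c=1). Cache: [80(c=1) 47(c=5)]
  25. access 20: MISS, evict 80(c=1). Cache: [20(c=1) 47(c=5)]
  26. access 8: MISS, evict 20(c=1). Cache: [8(c=1) 47(c=5)]
  27. access 80: MISS, evict 8(c=1). Cache: [80(c=1) 47(c=5)]
  28. access 47: HIT, count now 6. Cache: [80(c=1) 47(c=6)]
  29. access 66: MISS, evict 80(c=1). Cache: [66(c=1) 47(c=6)]
  30. access 80: MISS, evict 66(c=1). Cache: [80(c=1) 47(c=6)]
  31. access 66: MISS, evict 80(c=1). Cache: [66(c=1) 47(c=6)]
  32. access 40: MISS, evict 66(c=1). Cache: [40(c=1) 47(c=6)]
  33. access 47: HIT, count now 7. Cache: [40(c=1) 47(c=7)]
  34. access 66: MISS, evict 40(c=1). Cache: [66(c=1) 47(c=7)]
Total: 6 hits, 28 misses, 26 evictions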